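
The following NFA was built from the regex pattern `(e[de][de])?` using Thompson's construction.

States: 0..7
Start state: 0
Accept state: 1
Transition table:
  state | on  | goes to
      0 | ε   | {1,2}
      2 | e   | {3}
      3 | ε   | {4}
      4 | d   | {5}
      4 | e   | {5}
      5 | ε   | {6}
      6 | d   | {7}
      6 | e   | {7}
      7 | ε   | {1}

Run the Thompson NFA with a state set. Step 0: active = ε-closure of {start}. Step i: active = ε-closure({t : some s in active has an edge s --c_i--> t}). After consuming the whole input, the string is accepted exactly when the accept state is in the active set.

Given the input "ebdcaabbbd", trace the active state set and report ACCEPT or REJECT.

initial (ε-close {0}): {0,1,2}
'e' @ 1: {3,4}
'b' @ 2: {}  — dead — no transitions
rest 'dcaabbbd' ignored (set empty)
after full input: {}  (accept=1 not in)

Answer: REJECT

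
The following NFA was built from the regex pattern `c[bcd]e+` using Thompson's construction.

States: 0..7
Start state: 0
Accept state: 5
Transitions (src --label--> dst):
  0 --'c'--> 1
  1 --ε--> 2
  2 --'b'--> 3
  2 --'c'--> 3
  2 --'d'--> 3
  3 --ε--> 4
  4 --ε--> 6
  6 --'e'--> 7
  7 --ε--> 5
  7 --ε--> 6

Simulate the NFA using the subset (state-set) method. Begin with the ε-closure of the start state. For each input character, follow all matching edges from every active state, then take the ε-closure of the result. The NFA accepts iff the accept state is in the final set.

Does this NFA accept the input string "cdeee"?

S₀ = ε-closure({0}) = {0}
'c' @ 1: {1,2}
'd' @ 2: {3,4,6}
'e' @ 3: {5,6,7}  ✓accept
'e' @ 4: {5,6,7}  ✓accept
'e' @ 5: {5,6,7}  ✓accept
final: {5,6,7}; accept 5 in set

Answer: ACCEPT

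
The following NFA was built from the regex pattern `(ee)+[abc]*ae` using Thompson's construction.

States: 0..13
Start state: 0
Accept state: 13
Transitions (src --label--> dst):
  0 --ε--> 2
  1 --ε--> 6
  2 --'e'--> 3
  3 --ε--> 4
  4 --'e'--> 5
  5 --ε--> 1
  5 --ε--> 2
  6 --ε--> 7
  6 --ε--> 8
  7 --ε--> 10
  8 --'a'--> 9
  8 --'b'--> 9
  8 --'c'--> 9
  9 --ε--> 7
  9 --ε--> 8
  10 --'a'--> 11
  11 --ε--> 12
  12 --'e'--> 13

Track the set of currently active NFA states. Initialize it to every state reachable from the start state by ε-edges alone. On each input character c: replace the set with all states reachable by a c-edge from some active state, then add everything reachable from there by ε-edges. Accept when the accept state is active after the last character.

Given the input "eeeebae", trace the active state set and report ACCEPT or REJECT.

S₀ = ε-closure({0}) = {0,2}
'e' @ 1: {3,4}
'e' @ 2: {1,2,5,6,7,8,10}
'e' @ 3: {3,4}
'e' @ 4: {1,2,5,6,7,8,10}
'b' @ 5: {7,8,9,10}
'a' @ 6: {7,8,9,10,11,12}
'e' @ 7: {13}  ✓accept
final: {13}; accept 13 in set

Answer: ACCEPT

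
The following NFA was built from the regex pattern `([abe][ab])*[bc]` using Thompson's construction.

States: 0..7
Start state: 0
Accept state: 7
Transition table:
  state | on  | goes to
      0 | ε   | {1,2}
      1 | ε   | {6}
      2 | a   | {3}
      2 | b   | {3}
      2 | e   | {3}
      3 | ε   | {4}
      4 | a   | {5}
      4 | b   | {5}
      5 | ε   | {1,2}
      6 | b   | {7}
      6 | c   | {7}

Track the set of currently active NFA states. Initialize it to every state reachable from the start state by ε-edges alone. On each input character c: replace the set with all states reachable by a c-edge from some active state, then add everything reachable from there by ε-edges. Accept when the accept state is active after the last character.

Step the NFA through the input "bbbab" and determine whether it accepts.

Answer: ACCEPT

Steps:
S₀ = ε-closure({0}) = {0,1,2,6}
'b' @ 1: {3,4,7}  [accepting]
'b' @ 2: {1,2,5,6}
'b' @ 3: {3,4,7}  [accepting]
'a' @ 4: {1,2,5,6}
'b' @ 5: {3,4,7}  [accepting]
after full input: {3,4,7}  (accept=7 in)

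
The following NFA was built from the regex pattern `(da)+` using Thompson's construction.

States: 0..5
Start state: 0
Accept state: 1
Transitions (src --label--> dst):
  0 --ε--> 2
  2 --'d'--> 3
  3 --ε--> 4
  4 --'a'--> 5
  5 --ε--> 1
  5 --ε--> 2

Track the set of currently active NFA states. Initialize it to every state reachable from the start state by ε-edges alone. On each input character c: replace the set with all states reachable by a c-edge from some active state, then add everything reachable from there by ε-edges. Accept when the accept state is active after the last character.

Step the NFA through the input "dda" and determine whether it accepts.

initial (ε-close {0}): {0,2}
'd' @ 1: {3,4}
'd' @ 2: {}  — no active states
rest 'a' ignored (set empty)
final: {}; accept 1 not in set

Answer: REJECT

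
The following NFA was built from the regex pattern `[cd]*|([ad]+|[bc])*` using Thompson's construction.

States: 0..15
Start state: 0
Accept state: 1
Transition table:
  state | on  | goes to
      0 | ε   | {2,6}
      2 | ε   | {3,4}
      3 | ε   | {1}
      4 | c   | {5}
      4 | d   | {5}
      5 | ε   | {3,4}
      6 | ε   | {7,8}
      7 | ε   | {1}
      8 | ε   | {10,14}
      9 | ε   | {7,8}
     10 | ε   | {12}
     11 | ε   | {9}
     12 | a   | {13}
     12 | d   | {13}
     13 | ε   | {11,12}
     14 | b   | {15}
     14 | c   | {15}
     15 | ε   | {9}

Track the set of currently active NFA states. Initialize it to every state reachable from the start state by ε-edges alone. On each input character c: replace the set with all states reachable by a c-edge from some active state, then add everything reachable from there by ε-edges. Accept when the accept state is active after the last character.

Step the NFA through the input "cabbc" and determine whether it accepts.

Answer: ACCEPT

Derivation:
start: ε-closure({0}) = {0,1,2,3,4,6,7,8,10,12,14}
'c' @ 1: {1,3,4,5,7,8,9,10,12,14,15}  ✓accept
'a' @ 2: {1,7,8,9,10,11,12,13,14}  ✓accept
'b' @ 3: {1,7,8,9,10,12,14,15}  ✓accept
'b' @ 4: {1,7,8,9,10,12,14,15}  ✓accept
'c' @ 5: {1,7,8,9,10,12,14,15}  ✓accept
final: {1,7,8,9,10,12,14,15}; accept 1 in set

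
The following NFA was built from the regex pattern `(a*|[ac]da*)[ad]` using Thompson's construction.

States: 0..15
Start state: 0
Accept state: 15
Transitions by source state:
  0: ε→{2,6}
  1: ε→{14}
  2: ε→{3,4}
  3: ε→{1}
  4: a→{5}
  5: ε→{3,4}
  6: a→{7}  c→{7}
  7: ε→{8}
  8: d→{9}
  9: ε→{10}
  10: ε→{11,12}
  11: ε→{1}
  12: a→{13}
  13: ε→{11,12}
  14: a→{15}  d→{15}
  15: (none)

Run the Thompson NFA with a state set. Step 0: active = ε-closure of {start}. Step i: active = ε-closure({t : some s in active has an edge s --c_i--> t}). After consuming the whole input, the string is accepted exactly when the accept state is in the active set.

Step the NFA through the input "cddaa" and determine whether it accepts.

S₀ = ε-closure({0}) = {0,1,2,3,4,6,14}
'c' @ 1: {7,8}
'd' @ 2: {1,9,10,11,12,14}
'd' @ 3: {15}  (accept∈set)
'a' @ 4: {}  — no active states
rest 'a' ignored (set empty)
final: {}; accept 15 not in set

Answer: REJECT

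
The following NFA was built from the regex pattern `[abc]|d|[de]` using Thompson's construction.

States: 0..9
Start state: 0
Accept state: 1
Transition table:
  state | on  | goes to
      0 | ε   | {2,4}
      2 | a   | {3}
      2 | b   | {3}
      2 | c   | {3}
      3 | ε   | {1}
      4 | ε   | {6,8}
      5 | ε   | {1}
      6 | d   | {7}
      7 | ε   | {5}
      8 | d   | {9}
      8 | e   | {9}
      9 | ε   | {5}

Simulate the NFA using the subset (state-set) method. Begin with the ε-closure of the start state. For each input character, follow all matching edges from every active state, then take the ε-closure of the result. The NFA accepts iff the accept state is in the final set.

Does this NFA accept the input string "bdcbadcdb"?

S₀ = ε-closure({0}) = {0,2,4,6,8}
'b' @ 1: {1,3}  ✓accept
'd' @ 2: {}  — dead — no transitions
rest 'cbadcdb' ignored (set empty)
end set {} — state 1 not in

Answer: REJECT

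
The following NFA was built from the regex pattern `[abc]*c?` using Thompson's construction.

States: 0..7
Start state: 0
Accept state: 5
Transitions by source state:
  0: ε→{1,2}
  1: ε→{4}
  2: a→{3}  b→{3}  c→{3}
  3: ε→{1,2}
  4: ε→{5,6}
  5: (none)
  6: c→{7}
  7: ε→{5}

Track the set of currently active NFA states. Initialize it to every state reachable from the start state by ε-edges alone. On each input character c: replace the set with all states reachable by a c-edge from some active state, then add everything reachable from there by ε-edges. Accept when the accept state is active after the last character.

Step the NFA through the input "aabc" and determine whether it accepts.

initial (ε-close {0}): {0,1,2,4,5,6}
'a' @ 1: {1,2,3,4,5,6}  ✓accept
'a' @ 2: {1,2,3,4,5,6}  ✓accept
'b' @ 3: {1,2,3,4,5,6}  ✓accept
'c' @ 4: {1,2,3,4,5,6,7}  ✓accept
after full input: {1,2,3,4,5,6,7}  (accept=5 in)

Answer: ACCEPT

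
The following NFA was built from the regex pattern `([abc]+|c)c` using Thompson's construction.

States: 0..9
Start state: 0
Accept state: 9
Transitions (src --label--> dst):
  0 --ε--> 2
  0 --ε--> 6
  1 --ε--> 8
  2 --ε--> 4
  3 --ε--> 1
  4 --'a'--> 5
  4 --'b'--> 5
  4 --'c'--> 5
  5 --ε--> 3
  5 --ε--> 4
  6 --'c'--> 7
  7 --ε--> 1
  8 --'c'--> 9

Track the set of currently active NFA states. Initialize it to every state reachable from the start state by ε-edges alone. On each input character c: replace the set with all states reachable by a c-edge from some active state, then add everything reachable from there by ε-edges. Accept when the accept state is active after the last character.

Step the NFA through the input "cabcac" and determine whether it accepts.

Answer: ACCEPT

Steps:
initial (ε-close {0}): {0,2,4,6}
'c' @ 1: {1,3,4,5,7,8}
'a' @ 2: {1,3,4,5,8}
'b' @ 3: {1,3,4,5,8}
'c' @ 4: {1,3,4,5,8,9}  (accept∈set)
'a' @ 5: {1,3,4,5,8}
'c' @ 6: {1,3,4,5,8,9}  (accept∈set)
final: {1,3,4,5,8,9}; accept 9 in set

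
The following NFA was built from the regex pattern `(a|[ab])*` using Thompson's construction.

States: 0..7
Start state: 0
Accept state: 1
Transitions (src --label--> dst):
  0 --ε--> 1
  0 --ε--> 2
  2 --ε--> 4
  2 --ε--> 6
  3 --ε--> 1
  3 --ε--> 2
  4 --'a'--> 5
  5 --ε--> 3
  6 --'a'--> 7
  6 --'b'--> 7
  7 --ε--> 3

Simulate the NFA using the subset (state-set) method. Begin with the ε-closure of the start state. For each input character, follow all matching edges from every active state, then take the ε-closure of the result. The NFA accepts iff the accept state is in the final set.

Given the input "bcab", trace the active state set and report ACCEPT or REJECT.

initial (ε-close {0}): {0,1,2,4,6}
'b' @ 1: {1,2,3,4,6,7}  ✓accept
'c' @ 2: {}  — state set empty
rest 'ab' ignored (set empty)
end set {} — state 1 not in

Answer: REJECT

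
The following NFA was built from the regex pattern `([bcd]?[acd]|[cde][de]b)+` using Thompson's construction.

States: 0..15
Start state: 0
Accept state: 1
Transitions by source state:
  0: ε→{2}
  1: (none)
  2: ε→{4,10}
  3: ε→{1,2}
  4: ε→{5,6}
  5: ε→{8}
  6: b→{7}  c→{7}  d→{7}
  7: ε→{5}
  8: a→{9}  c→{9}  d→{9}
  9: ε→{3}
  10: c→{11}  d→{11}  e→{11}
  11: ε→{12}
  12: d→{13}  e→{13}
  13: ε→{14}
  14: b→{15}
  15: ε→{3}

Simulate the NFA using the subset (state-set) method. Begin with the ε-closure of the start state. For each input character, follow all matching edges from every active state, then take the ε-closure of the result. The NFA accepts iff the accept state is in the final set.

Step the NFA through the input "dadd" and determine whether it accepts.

initial (ε-close {0}): {0,2,4,5,6,8,10}
'd' @ 1: {1,2,3,4,5,6,7,8,9,10,11,12}  (accept∈set)
'a' @ 2: {1,2,3,4,5,6,8,9,10}  (accept∈set)
'd' @ 3: {1,2,3,4,5,6,7,8,9,10,11,12}  (accept∈set)
'd' @ 4: {1,2,3,4,5,6,7,8,9,10,11,12,13,14}  (accept∈set)
final: {1,2,3,4,5,6,7,8,9,10,11,12,13,14}; accept 1 in set

Answer: ACCEPT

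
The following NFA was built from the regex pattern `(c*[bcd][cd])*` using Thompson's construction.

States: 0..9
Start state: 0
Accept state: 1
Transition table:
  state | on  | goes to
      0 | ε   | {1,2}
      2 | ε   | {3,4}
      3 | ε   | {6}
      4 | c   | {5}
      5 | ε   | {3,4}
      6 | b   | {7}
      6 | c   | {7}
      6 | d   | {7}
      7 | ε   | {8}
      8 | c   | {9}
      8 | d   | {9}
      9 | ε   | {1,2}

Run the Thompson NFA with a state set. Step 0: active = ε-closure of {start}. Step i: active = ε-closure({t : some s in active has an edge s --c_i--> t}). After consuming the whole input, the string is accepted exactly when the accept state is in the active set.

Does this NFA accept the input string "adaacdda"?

Answer: REJECT

Trace:
initial (ε-close {0}): {0,1,2,3,4,6}
'a' @ 1: {}  — state set empty
rest 'daacdda' ignored (set empty)
final: {}; accept 1 not in set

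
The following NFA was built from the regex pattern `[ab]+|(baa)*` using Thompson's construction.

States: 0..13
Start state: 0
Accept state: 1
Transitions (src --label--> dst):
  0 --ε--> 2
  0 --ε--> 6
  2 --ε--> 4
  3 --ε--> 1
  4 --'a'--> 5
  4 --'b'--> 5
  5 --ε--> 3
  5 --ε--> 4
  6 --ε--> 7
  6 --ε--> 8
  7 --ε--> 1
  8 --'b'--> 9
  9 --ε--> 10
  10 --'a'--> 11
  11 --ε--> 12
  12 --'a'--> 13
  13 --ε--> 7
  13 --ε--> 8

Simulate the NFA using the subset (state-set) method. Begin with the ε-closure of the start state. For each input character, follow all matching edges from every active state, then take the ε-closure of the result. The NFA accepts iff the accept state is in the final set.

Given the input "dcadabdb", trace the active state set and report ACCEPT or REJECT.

Answer: REJECT

Derivation:
S₀ = ε-closure({0}) = {0,1,2,4,6,7,8}
'd' @ 1: {}  — dead — no transitions
rest 'cadabdb' ignored (set empty)
end set {} — state 1 not in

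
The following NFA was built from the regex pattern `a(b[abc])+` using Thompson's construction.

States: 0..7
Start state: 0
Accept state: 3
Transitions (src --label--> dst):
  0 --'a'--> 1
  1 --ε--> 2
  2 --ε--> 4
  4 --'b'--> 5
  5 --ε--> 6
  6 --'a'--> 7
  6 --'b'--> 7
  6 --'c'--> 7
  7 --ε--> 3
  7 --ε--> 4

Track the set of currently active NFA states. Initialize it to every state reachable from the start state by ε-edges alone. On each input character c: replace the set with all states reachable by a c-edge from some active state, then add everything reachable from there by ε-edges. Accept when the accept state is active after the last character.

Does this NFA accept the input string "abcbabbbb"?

Answer: ACCEPT

Trace:
start: ε-closure({0}) = {0}
'a' @ 1: {1,2,4}
'b' @ 2: {5,6}
'c' @ 3: {3,4,7}  (accept∈set)
'b' @ 4: {5,6}
'a' @ 5: {3,4,7}  (accept∈set)
'b' @ 6: {5,6}
'b' @ 7: {3,4,7}  (accept∈set)
'b' @ 8: {5,6}
'b' @ 9: {3,4,7}  (accept∈set)
end set {3,4,7} — state 3 in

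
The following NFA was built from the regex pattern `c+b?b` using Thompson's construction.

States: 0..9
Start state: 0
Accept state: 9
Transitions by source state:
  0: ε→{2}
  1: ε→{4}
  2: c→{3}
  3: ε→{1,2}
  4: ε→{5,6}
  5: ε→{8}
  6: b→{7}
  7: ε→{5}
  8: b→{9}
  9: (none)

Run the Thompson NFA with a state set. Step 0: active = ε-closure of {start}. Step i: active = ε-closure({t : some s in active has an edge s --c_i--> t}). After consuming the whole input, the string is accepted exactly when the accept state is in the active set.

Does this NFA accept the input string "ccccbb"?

Answer: ACCEPT

Trace:
start: ε-closure({0}) = {0,2}
'c' @ 1: {1,2,3,4,5,6,8}
'c' @ 2: {1,2,3,4,5,6,8}
'c' @ 3: {1,2,3,4,5,6,8}
'c' @ 4: {1,2,3,4,5,6,8}
'b' @ 5: {5,7,8,9}  [accepting]
'b' @ 6: {9}  [accepting]
final: {9}; accept 9 in set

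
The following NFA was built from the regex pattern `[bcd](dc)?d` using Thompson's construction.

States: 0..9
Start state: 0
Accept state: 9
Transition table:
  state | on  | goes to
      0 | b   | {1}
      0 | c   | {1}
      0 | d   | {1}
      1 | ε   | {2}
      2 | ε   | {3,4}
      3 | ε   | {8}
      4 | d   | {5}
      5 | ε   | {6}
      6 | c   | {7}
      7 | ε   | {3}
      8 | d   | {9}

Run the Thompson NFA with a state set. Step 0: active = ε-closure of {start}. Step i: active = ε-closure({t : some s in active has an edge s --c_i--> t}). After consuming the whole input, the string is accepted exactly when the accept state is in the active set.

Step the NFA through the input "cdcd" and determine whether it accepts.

initial (ε-close {0}): {0}
'c' @ 1: {1,2,3,4,8}
'd' @ 2: {5,6,9}  [accepting]
'c' @ 3: {3,7,8}
'd' @ 4: {9}  [accepting]
end set {9} — state 9 in

Answer: ACCEPT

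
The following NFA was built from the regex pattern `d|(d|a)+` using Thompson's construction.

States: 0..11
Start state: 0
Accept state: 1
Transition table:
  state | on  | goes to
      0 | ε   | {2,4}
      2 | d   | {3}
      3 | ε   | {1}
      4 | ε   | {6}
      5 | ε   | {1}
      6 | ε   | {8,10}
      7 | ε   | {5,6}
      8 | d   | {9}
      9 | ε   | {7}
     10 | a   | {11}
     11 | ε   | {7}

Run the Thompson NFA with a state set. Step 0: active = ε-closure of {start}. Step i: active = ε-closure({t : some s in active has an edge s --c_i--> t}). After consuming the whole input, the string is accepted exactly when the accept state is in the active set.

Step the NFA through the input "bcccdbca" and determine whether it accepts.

Answer: REJECT

Steps:
initial (ε-close {0}): {0,2,4,6,8,10}
'b' @ 1: {}  — state set empty
rest 'cccdbca' ignored (set empty)
final: {}; accept 1 not in set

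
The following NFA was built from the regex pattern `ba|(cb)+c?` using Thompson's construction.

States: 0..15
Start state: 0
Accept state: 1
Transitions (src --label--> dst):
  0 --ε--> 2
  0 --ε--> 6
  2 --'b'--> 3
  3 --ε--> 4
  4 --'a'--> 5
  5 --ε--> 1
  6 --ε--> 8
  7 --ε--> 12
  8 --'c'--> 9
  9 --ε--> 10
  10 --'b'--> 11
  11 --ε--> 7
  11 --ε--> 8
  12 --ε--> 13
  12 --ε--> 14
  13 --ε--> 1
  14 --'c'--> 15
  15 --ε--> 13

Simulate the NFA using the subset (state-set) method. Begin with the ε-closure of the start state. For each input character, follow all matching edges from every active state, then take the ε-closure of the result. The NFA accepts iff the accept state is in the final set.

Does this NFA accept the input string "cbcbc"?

Answer: ACCEPT

Trace:
initial (ε-close {0}): {0,2,6,8}
'c' @ 1: {9,10}
'b' @ 2: {1,7,8,11,12,13,14}  ✓accept
'c' @ 3: {1,9,10,13,15}  ✓accept
'b' @ 4: {1,7,8,11,12,13,14}  ✓accept
'c' @ 5: {1,9,10,13,15}  ✓accept
final: {1,9,10,13,15}; accept 1 in set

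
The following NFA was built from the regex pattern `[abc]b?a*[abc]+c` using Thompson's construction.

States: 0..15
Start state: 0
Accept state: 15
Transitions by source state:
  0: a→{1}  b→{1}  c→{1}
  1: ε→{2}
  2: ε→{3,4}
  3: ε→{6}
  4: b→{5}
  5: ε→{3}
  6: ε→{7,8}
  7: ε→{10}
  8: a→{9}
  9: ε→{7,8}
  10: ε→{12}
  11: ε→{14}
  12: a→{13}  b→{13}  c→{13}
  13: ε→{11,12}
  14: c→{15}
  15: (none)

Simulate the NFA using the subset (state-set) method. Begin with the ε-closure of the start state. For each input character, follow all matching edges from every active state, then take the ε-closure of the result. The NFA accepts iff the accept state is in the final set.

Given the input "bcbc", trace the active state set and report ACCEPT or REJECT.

Answer: ACCEPT

Steps:
initial (ε-close {0}): {0}
'b' @ 1: {1,2,3,4,6,7,8,10,12}
'c' @ 2: {11,12,13,14}
'b' @ 3: {11,12,13,14}
'c' @ 4: {11,12,13,14,15}  (accept∈set)
after full input: {11,12,13,14,15}  (accept=15 in)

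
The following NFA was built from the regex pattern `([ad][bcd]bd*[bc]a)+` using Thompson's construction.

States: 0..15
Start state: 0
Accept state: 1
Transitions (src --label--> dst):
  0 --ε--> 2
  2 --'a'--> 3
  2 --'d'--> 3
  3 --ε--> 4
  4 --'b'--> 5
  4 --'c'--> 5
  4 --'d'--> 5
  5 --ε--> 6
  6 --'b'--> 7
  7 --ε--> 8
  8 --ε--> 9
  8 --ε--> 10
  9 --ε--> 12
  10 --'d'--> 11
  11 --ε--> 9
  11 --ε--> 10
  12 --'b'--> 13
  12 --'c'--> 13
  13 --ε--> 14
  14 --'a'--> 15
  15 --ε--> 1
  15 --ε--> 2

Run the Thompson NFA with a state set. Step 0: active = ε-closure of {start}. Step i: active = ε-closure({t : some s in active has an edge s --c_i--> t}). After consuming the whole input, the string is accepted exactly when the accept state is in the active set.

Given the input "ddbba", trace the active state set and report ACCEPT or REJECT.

Answer: ACCEPT

Steps:
start: ε-closure({0}) = {0,2}
'd' @ 1: {3,4}
'd' @ 2: {5,6}
'b' @ 3: {7,8,9,10,12}
'b' @ 4: {13,14}
'a' @ 5: {1,2,15}  [accepting]
end set {1,2,15} — state 1 in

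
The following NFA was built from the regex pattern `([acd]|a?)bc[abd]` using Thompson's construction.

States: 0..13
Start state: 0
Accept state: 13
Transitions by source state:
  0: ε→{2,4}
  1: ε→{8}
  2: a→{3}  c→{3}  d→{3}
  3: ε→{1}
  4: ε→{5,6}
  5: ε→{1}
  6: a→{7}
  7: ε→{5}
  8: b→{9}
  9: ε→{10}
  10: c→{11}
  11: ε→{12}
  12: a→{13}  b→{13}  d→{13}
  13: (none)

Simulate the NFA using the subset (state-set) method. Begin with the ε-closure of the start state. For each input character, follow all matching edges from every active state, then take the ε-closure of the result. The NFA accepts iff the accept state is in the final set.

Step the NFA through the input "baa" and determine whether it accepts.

initial (ε-close {0}): {0,1,2,4,5,6,8}
'b' @ 1: {9,10}
'a' @ 2: {}  — state set empty
rest 'a' ignored (set empty)
end set {} — state 13 not in

Answer: REJECT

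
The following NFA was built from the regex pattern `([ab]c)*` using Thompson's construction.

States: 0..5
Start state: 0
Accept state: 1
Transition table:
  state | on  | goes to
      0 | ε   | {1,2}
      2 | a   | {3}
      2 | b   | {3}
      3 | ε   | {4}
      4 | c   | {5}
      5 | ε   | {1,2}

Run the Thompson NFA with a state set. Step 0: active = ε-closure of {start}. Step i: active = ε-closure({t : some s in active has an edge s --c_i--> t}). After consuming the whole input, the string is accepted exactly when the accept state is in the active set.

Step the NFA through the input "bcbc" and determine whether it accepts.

start: ε-closure({0}) = {0,1,2}
'b' @ 1: {3,4}
'c' @ 2: {1,2,5}  (accept∈set)
'b' @ 3: {3,4}
'c' @ 4: {1,2,5}  (accept∈set)
after full input: {1,2,5}  (accept=1 in)

Answer: ACCEPT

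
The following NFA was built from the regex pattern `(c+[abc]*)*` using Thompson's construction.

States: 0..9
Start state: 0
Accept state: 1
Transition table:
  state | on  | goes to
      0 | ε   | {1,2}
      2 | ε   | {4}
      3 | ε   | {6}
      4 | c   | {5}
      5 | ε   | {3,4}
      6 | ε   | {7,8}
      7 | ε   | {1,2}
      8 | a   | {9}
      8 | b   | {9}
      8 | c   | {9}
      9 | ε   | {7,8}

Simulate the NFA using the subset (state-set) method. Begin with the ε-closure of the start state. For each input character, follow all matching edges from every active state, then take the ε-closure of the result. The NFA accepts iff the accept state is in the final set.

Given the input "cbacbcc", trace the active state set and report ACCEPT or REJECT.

Answer: ACCEPT

Derivation:
S₀ = ε-closure({0}) = {0,1,2,4}
'c' @ 1: {1,2,3,4,5,6,7,8}  (accept∈set)
'b' @ 2: {1,2,4,7,8,9}  (accept∈set)
'a' @ 3: {1,2,4,7,8,9}  (accept∈set)
'c' @ 4: {1,2,3,4,5,6,7,8,9}  (accept∈set)
'b' @ 5: {1,2,4,7,8,9}  (accept∈set)
'c' @ 6: {1,2,3,4,5,6,7,8,9}  (accept∈set)
'c' @ 7: {1,2,3,4,5,6,7,8,9}  (accept∈set)
end set {1,2,3,4,5,6,7,8,9} — state 1 in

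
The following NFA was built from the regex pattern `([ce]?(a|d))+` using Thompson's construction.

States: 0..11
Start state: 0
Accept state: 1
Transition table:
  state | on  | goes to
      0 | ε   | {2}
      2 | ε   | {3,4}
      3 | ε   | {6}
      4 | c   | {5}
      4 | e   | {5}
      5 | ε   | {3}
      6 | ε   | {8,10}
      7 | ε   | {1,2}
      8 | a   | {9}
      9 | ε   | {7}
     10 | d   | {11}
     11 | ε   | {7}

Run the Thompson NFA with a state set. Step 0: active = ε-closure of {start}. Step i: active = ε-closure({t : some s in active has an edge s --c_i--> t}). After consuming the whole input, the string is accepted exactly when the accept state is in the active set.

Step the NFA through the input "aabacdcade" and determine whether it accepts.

S₀ = ε-closure({0}) = {0,2,3,4,6,8,10}
'a' @ 1: {1,2,3,4,6,7,8,9,10}  (accept∈set)
'a' @ 2: {1,2,3,4,6,7,8,9,10}  (accept∈set)
'b' @ 3: {}  — dead — no transitions
rest 'acdcade' ignored (set empty)
after full input: {}  (accept=1 not in)

Answer: REJECT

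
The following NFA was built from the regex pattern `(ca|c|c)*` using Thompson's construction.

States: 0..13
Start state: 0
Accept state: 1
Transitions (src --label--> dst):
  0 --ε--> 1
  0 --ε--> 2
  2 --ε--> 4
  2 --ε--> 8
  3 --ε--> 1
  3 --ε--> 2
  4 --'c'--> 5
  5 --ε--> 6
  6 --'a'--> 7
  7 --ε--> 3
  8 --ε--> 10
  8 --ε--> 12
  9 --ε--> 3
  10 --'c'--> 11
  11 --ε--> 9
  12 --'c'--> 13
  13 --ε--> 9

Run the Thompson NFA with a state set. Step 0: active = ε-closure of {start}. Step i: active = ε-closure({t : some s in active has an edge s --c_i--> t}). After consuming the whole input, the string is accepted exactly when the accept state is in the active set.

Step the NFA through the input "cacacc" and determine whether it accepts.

Answer: ACCEPT

Derivation:
start: ε-closure({0}) = {0,1,2,4,8,10,12}
'c' @ 1: {1,2,3,4,5,6,8,9,10,11,12,13}  (accept∈set)
'a' @ 2: {1,2,3,4,7,8,10,12}  (accept∈set)
'c' @ 3: {1,2,3,4,5,6,8,9,10,11,12,13}  (accept∈set)
'a' @ 4: {1,2,3,4,7,8,10,12}  (accept∈set)
'c' @ 5: {1,2,3,4,5,6,8,9,10,11,12,13}  (accept∈set)
'c' @ 6: {1,2,3,4,5,6,8,9,10,11,12,13}  (accept∈set)
after full input: {1,2,3,4,5,6,8,9,10,11,12,13}  (accept=1 in)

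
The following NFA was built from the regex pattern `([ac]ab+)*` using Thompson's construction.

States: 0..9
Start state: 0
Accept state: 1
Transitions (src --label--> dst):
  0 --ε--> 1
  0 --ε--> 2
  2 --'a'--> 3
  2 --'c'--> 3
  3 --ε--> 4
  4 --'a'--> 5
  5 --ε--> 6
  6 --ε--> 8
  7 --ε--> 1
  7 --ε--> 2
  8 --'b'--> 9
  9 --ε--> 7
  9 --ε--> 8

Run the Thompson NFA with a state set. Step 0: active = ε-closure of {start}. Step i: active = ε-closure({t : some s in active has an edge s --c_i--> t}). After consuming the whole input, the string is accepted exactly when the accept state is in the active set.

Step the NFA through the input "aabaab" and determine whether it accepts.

Answer: ACCEPT

Trace:
S₀ = ε-closure({0}) = {0,1,2}
'a' @ 1: {3,4}
'a' @ 2: {5,6,8}
'b' @ 3: {1,2,7,8,9}  [accepting]
'a' @ 4: {3,4}
'a' @ 5: {5,6,8}
'b' @ 6: {1,2,7,8,9}  [accepting]
final: {1,2,7,8,9}; accept 1 in set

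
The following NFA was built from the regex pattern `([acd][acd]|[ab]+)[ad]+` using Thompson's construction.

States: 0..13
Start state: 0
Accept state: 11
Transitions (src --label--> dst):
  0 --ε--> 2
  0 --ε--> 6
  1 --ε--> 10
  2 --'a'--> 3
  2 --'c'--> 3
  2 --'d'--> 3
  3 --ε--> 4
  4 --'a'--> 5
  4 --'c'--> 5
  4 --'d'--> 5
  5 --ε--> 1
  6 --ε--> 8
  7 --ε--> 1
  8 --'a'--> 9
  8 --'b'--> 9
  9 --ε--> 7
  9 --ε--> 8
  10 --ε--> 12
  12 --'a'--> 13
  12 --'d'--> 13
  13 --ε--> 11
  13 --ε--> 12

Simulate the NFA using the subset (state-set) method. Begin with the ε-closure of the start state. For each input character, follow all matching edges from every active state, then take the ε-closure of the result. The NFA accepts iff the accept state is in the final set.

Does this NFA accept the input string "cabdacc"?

Answer: REJECT

Trace:
S₀ = ε-closure({0}) = {0,2,6,8}
'c' @ 1: {3,4}
'a' @ 2: {1,5,10,12}
'b' @ 3: {}  — dead — no transitions
rest 'dacc' ignored (set empty)
final: {}; accept 11 not in set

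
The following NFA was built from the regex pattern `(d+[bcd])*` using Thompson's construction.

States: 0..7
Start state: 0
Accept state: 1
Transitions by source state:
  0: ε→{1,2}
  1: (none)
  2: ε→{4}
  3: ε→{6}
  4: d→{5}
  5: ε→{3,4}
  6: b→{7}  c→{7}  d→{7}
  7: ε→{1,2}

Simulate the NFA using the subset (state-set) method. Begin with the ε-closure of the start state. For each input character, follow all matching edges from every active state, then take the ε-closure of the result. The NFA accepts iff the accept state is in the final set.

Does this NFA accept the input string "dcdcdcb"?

Answer: REJECT

Steps:
initial (ε-close {0}): {0,1,2,4}
'd' @ 1: {3,4,5,6}
'c' @ 2: {1,2,4,7}  (accept∈set)
'd' @ 3: {3,4,5,6}
'c' @ 4: {1,2,4,7}  (accept∈set)
'd' @ 5: {3,4,5,6}
'c' @ 6: {1,2,4,7}  (accept∈set)
'b' @ 7: {}  — dead — no transitions
final: {}; accept 1 not in set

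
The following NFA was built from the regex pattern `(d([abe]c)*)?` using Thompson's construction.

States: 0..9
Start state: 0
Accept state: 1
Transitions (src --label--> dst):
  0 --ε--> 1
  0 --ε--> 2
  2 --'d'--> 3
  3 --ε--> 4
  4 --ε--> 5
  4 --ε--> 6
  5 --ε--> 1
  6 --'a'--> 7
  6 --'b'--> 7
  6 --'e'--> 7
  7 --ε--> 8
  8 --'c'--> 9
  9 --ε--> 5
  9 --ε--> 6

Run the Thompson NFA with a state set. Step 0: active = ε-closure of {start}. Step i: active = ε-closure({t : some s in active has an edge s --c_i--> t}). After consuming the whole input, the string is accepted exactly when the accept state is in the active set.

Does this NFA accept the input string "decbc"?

initial (ε-close {0}): {0,1,2}
'd' @ 1: {1,3,4,5,6}  [accepting]
'e' @ 2: {7,8}
'c' @ 3: {1,5,6,9}  [accepting]
'b' @ 4: {7,8}
'c' @ 5: {1,5,6,9}  [accepting]
after full input: {1,5,6,9}  (accept=1 in)

Answer: ACCEPT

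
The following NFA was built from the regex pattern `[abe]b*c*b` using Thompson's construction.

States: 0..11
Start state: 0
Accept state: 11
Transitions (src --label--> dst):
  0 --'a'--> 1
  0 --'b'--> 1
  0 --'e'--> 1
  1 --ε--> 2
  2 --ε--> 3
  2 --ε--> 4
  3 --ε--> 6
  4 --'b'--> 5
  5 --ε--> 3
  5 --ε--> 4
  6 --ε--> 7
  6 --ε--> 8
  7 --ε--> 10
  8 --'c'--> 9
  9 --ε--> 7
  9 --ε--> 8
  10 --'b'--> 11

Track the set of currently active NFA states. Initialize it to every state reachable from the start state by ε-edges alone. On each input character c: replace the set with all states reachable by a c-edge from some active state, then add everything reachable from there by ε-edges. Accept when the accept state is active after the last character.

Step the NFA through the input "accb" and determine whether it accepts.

initial (ε-close {0}): {0}
'a' @ 1: {1,2,3,4,6,7,8,10}
'c' @ 2: {7,8,9,10}
'c' @ 3: {7,8,9,10}
'b' @ 4: {11}  ✓accept
final: {11}; accept 11 in set

Answer: ACCEPT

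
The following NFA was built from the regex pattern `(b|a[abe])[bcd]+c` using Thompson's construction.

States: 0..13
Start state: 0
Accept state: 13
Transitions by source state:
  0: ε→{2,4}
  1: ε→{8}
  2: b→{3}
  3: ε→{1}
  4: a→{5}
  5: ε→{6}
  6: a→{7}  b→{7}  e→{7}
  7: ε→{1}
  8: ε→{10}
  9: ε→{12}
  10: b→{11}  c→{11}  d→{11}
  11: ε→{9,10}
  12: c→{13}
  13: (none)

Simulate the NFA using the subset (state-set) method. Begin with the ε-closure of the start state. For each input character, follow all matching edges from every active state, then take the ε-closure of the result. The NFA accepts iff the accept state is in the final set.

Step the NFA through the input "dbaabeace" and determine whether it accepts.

initial (ε-close {0}): {0,2,4}
'd' @ 1: {}  — dead — no transitions
rest 'baabeace' ignored (set empty)
after full input: {}  (accept=13 not in)

Answer: REJECT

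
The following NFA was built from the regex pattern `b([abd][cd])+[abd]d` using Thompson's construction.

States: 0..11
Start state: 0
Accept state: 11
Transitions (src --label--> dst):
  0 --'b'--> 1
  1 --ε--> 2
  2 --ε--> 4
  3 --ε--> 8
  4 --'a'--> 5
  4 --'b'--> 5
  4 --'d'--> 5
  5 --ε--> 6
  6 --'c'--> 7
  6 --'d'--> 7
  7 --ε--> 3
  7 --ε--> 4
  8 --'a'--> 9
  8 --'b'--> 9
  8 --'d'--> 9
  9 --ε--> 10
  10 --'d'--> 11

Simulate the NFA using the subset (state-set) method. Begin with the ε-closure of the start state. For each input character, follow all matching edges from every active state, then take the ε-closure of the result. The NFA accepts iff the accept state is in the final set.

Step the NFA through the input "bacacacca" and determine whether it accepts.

start: ε-closure({0}) = {0}
'b' @ 1: {1,2,4}
'a' @ 2: {5,6}
'c' @ 3: {3,4,7,8}
'a' @ 4: {5,6,9,10}
'c' @ 5: {3,4,7,8}
'a' @ 6: {5,6,9,10}
'c' @ 7: {3,4,7,8}
'c' @ 8: {}  — dead — no transitions
rest 'a' ignored (set empty)
after full input: {}  (accept=11 not in)

Answer: REJECT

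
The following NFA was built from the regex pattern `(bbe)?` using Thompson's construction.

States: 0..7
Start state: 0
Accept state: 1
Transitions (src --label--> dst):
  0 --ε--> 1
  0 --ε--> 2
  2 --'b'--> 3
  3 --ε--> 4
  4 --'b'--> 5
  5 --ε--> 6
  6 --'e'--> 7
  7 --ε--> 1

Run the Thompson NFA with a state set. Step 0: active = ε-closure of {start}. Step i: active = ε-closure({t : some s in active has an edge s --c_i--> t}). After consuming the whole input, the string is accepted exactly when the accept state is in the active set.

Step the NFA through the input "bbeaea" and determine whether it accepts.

initial (ε-close {0}): {0,1,2}
'b' @ 1: {3,4}
'b' @ 2: {5,6}
'e' @ 3: {1,7}  [accepting]
'a' @ 4: {}  — state set empty
rest 'ea' ignored (set empty)
end set {} — state 1 not in

Answer: REJECT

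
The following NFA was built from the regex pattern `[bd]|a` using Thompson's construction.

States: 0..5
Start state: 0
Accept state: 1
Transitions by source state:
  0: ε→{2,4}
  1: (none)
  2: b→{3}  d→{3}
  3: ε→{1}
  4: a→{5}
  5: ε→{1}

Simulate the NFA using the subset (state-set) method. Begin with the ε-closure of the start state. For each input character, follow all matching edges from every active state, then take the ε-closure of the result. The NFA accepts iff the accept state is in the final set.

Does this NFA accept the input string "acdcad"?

start: ε-closure({0}) = {0,2,4}
'a' @ 1: {1,5}  [accepting]
'c' @ 2: {}  — state set empty
rest 'dcad' ignored (set empty)
after full input: {}  (accept=1 not in)

Answer: REJECT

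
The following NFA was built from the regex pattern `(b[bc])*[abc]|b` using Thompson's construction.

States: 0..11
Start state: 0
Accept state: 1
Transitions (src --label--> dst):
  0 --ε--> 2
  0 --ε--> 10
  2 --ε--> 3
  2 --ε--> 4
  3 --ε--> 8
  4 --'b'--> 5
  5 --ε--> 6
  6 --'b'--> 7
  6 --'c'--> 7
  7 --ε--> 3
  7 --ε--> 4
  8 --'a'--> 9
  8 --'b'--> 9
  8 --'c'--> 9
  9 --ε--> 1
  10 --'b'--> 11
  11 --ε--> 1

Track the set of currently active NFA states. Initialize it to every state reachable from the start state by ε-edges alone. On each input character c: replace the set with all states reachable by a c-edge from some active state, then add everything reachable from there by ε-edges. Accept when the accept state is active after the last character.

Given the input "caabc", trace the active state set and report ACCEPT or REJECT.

initial (ε-close {0}): {0,2,3,4,8,10}
'c' @ 1: {1,9}  [accepting]
'a' @ 2: {}  — no active states
rest 'abc' ignored (set empty)
end set {} — state 1 not in

Answer: REJECT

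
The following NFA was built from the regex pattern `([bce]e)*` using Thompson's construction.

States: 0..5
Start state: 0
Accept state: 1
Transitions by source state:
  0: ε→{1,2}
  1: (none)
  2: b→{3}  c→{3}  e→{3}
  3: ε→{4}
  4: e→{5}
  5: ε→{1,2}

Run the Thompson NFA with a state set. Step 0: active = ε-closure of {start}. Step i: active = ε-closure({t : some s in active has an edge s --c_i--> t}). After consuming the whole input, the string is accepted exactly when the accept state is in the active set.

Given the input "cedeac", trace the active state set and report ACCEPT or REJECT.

S₀ = ε-closure({0}) = {0,1,2}
'c' @ 1: {3,4}
'e' @ 2: {1,2,5}  [accepting]
'd' @ 3: {}  — dead — no transitions
rest 'eac' ignored (set empty)
after full input: {}  (accept=1 not in)

Answer: REJECT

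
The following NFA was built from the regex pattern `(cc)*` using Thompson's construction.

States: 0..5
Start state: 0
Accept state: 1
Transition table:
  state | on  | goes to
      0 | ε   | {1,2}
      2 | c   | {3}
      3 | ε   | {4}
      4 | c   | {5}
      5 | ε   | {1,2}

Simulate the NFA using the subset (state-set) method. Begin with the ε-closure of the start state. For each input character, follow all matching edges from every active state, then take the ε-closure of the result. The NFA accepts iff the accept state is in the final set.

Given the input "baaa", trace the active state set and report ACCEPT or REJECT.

start: ε-closure({0}) = {0,1,2}
'b' @ 1: {}  — no active states
rest 'aaa' ignored (set empty)
after full input: {}  (accept=1 not in)

Answer: REJECT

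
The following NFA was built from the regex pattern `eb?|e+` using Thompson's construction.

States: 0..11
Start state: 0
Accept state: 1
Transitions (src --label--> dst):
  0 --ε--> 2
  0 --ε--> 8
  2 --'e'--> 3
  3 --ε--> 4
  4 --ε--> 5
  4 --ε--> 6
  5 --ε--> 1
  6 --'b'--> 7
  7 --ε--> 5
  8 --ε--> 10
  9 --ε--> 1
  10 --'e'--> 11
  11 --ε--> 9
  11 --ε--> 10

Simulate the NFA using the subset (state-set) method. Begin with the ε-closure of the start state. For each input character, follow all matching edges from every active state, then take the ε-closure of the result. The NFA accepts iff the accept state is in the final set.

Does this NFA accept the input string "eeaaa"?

start: ε-closure({0}) = {0,2,8,10}
'e' @ 1: {1,3,4,5,6,9,10,11}  [accepting]
'e' @ 2: {1,9,10,11}  [accepting]
'a' @ 3: {}  — no active states
rest 'aa' ignored (set empty)
final: {}; accept 1 not in set

Answer: REJECT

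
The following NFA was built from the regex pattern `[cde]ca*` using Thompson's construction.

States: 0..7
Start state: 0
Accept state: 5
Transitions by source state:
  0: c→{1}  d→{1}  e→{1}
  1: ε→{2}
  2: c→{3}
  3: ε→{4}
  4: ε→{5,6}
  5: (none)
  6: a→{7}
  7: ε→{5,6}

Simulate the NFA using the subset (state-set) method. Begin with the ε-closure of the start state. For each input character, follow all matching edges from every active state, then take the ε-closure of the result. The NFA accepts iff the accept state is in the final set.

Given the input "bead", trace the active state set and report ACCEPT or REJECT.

start: ε-closure({0}) = {0}
'b' @ 1: {}  — no active states
rest 'ead' ignored (set empty)
final: {}; accept 5 not in set

Answer: REJECT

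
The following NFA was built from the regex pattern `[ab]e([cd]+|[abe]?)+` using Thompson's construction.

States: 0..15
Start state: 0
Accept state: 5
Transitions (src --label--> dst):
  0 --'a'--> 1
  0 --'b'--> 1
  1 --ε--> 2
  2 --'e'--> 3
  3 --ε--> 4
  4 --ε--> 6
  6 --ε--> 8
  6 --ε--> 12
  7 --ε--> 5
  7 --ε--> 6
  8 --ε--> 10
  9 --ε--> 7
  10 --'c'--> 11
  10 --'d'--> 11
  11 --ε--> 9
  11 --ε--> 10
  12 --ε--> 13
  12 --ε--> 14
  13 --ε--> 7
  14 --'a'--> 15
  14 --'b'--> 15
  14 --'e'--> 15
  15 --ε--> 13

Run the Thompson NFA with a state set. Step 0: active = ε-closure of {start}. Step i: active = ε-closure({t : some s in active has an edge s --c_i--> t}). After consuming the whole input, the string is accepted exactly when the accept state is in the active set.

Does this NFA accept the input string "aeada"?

Answer: ACCEPT

Trace:
S₀ = ε-closure({0}) = {0}
'a' @ 1: {1,2}
'e' @ 2: {3,4,5,6,7,8,10,12,13,14}  [accepting]
'a' @ 3: {5,6,7,8,10,12,13,14,15}  [accepting]
'd' @ 4: {5,6,7,8,9,10,11,12,13,14}  [accepting]
'a' @ 5: {5,6,7,8,10,12,13,14,15}  [accepting]
final: {5,6,7,8,10,12,13,14,15}; accept 5 in set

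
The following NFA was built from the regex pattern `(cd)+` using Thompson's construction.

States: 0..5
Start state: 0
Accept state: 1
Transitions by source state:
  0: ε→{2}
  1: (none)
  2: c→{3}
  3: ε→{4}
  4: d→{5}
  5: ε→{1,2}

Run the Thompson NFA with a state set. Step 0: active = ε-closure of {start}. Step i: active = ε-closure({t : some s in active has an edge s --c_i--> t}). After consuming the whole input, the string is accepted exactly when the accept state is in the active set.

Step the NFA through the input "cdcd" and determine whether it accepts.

Answer: ACCEPT

Derivation:
initial (ε-close {0}): {0,2}
'c' @ 1: {3,4}
'd' @ 2: {1,2,5}  ✓accept
'c' @ 3: {3,4}
'd' @ 4: {1,2,5}  ✓accept
end set {1,2,5} — state 1 in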